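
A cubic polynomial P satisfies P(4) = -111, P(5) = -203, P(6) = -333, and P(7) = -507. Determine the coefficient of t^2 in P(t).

-4

Write P(t) = at^3 + bt^2 + ct + d. Substituting each data point gives a linear system:
  64a + 16b + 4c + d = -111
  125a + 25b + 5c + d = -203
  216a + 36b + 6c + d = -333
  343a + 49b + 7c + d = -507
Solving the system yields a = -1, b = -4, c = 5, d = -3.
So P(t) = -t^3 - 4t^2 + 5t - 3.
The coefficient of t^2 is -4.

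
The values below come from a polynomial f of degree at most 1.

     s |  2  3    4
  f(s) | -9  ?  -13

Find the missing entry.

The 2 known points determine the degree-1 polynomial uniquely.
Write f(s) = as + b. Substituting each data point gives a linear system:
  2a + b = -9
  4a + b = -13
Solving the system yields a = -2, b = -5.
So f(s) = -2s - 5.
Then f(3) = -11.

-11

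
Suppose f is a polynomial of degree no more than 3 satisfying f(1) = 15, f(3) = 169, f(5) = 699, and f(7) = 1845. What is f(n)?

Write f(n) = an^3 + bn^2 + cn + d. Substituting each data point gives a linear system:
  a + b + c + d = 15
  27a + 9b + 3c + d = 169
  125a + 25b + 5c + d = 699
  343a + 49b + 7c + d = 1845
Solving the system yields a = 5, b = 2, c = 4, d = 4.
So f(n) = 5n³ + 2n² + 4n + 4.
Check: f(3) = 169. ✓

f(n) = 5n^3 + 2n^2 + 4n + 4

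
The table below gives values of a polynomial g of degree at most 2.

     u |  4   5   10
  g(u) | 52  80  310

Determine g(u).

g(u) = 3u^2 + u

Write g(u) = au^2 + bu + c. Substituting each data point gives a linear system:
  16a + 4b + c = 52
  25a + 5b + c = 80
  100a + 10b + c = 310
Solving the system yields a = 3, b = 1, c = 0.
So g(u) = 3u² + u.
Check: g(5) = 80. ✓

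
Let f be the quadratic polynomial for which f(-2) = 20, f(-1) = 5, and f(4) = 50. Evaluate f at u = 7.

173

Using the Lagrange interpolation formula with nodes -2, -1, 4:
  L_0(u) = (u + 1)(u - 4) / 6
  L_1(u) = (u + 2)(u - 4) / -5
  L_2(u) = (u + 2)(u + 1) / 30
Then f(u) = 20·L_0(u) + 5·L_1(u) + 50·L_2(u).
Expanding and collecting terms gives f(u) = 4u^2 - 3u - 2.
Evaluating at u = 7: f(7) = 173.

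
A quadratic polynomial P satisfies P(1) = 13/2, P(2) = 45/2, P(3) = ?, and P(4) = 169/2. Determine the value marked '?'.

The 3 known points determine the degree-2 polynomial uniquely.
Write P(u) = au^2 + bu + c. Substituting each data point gives a linear system:
  a + b + c = 13/2
  4a + 2b + c = 45/2
  16a + 4b + c = 169/2
Solving the system yields a = 5, b = 1, c = 1/2.
So P(u) = 5u^2 + u + 1/2.
Then P(3) = 97/2.

97/2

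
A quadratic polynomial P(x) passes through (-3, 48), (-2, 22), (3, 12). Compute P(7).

Write P(x) = ax^2 + bx + c. Substituting each data point gives a linear system:
  9a - 3b + c = 48
  4a - 2b + c = 22
  9a + 3b + c = 12
Solving the system yields a = 4, b = -6, c = -6.
So P(x) = 4x^2 - 6x - 6.
Then P(7) = 148.

148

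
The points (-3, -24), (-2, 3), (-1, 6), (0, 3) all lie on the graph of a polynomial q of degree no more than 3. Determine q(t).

Using the Lagrange interpolation formula with nodes -3, -2, -1, 0:
  L_0(t) = (t + 2)(t + 1)t / -6
  L_1(t) = (t + 3)(t + 1)t / 2
  L_2(t) = (t + 3)(t + 2)t / -2
  L_3(t) = (t + 3)(t + 2)(t + 1) / 6
Then q(t) = -24·L_0(t) + 3·L_1(t) + 6·L_2(t) + 3·L_3(t).
Expanding and collecting terms gives q(t) = 3t^3 + 6t^2 + 3.
Check: q(0) = 3. ✓

q(t) = 3t^3 + 6t^2 + 3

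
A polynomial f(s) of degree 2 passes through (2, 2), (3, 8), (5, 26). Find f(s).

f(s) = s^2 + s - 4

Write f(s) = as^2 + bs + c. Substituting each data point gives a linear system:
  4a + 2b + c = 2
  9a + 3b + c = 8
  25a + 5b + c = 26
Solving the system yields a = 1, b = 1, c = -4.
So f(s) = s^2 + s - 4.
Check: f(2) = 2. ✓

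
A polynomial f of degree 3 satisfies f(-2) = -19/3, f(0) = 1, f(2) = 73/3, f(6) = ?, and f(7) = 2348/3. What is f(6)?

The 4 known points determine the degree-3 polynomial uniquely.
Write f(x) = ax^3 + bx^2 + cx + d. Substituting each data point gives a linear system:
  -8a + 4b - 2c + d = -19/3
  d = 1
  8a + 4b + 2c + d = 73/3
  343a + 49b + 7c + d = 2348/3
Solving the system yields a = 2, b = 2, c = -1/3, d = 1.
So f(x) = 2x^3 + 2x^2 - (1/3)x + 1.
Then f(6) = 503.

503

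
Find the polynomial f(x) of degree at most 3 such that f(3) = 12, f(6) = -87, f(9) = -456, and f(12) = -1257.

f(x) = -x^3 + 3x^2 + 3x + 3

Using the Lagrange interpolation formula with nodes 3, 6, 9, 12:
  L_0(x) = (x - 6)(x - 9)(x - 12) / -162
  L_1(x) = (x - 3)(x - 9)(x - 12) / 54
  L_2(x) = (x - 3)(x - 6)(x - 12) / -54
  L_3(x) = (x - 3)(x - 6)(x - 9) / 162
Then f(x) = 12·L_0(x) - 87·L_1(x) - 456·L_2(x) - 1257·L_3(x).
Expanding and collecting terms gives f(x) = -x³ + 3x² + 3x + 3.
Check: f(6) = -87. ✓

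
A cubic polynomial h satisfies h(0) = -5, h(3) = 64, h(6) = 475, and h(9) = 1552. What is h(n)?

h(n) = 2n^3 + n^2 + 2n - 5

Write h(n) = an^3 + bn^2 + cn + d. Substituting each data point gives a linear system:
  d = -5
  27a + 9b + 3c + d = 64
  216a + 36b + 6c + d = 475
  729a + 81b + 9c + d = 1552
Solving the system yields a = 2, b = 1, c = 2, d = -5.
So h(n) = 2n³ + n² + 2n - 5.
Check: h(9) = 1552. ✓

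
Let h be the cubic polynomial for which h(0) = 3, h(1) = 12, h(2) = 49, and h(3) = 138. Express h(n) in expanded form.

h(n) = 4n^3 + 2n^2 + 3n + 3

Write h(n) = an^3 + bn^2 + cn + d. Substituting each data point gives a linear system:
  d = 3
  a + b + c + d = 12
  8a + 4b + 2c + d = 49
  27a + 9b + 3c + d = 138
Solving the system yields a = 4, b = 2, c = 3, d = 3.
So h(n) = 4n^3 + 2n^2 + 3n + 3.
Check: h(2) = 49. ✓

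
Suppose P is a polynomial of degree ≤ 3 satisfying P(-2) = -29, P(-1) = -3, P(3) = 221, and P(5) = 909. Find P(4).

487

Write P(x) = ax^3 + bx^2 + cx + d. Substituting each data point gives a linear system:
  -8a + 4b - 2c + d = -29
  -a + b - c + d = -3
  27a + 9b + 3c + d = 221
  125a + 25b + 5c + d = 909
Solving the system yields a = 6, b = 6, c = 2, d = -1.
So P(x) = 6x³ + 6x² + 2x - 1.
Then P(4) = 487.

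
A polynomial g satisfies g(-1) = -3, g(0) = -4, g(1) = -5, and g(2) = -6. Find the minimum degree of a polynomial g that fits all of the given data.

Forward differences of the values at t = -1, 0, 1, 2:
  g  : -3  -4  -5  -6
  Δ  : -1  -1  -1
  Δ^2: 0  0
  Δ^3: 0
The first differences are constant (-1) and nonzero, while all higher differences vanish, so the minimal degree is 1.

1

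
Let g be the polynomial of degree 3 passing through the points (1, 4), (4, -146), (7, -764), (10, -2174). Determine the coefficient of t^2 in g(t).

-2

Write g(t) = at^3 + bt^2 + ct + d. Substituting each data point gives a linear system:
  a + b + c + d = 4
  64a + 16b + 4c + d = -146
  343a + 49b + 7c + d = -764
  1000a + 100b + 10c + d = -2174
Solving the system yields a = -2, b = -2, c = 2, d = 6.
So g(t) = -2t^3 - 2t^2 + 2t + 6.
The coefficient of t^2 is -2.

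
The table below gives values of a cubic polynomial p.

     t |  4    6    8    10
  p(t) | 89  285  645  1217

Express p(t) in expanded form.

Using the Lagrange interpolation formula with nodes 4, 6, 8, 10:
  L_0(t) = (t - 6)(t - 8)(t - 10) / -48
  L_1(t) = (t - 4)(t - 8)(t - 10) / 16
  L_2(t) = (t - 4)(t - 6)(t - 10) / -16
  L_3(t) = (t - 4)(t - 6)(t - 8) / 48
Then p(t) = 89·L_0(t) + 285·L_1(t) + 645·L_2(t) + 1217·L_3(t).
Expanding and collecting terms gives p(t) = t^3 + (5/2)t^2 - 3t - 3.
Check: p(6) = 285. ✓

p(t) = t^3 + (5/2)t^2 - 3t - 3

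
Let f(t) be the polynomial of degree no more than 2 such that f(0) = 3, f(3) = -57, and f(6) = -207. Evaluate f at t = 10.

Using the Lagrange interpolation formula with nodes 0, 3, 6:
  L_0(t) = (t - 3)(t - 6) / 18
  L_1(t) = t(t - 6) / -9
  L_2(t) = t(t - 3) / 18
Then f(t) = 3·L_0(t) - 57·L_1(t) - 207·L_2(t).
Expanding and collecting terms gives f(t) = -5t^2 - 5t + 3.
Evaluating at t = 10: f(10) = -547.

-547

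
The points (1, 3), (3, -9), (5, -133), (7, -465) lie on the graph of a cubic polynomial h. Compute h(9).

Write h(u) = au^3 + bu^2 + cu + d. Substituting each data point gives a linear system:
  a + b + c + d = 3
  27a + 9b + 3c + d = -9
  125a + 25b + 5c + d = -133
  343a + 49b + 7c + d = -465
Solving the system yields a = -2, b = 4, c = 4, d = -3.
So h(u) = -2u^3 + 4u^2 + 4u - 3.
Then h(9) = -1101.

-1101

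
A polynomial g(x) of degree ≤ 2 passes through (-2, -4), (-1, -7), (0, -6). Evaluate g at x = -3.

3

Forward differences of the values at x = -2, -1, 0:
  g  : -4  -7  -6
  Δ  : -3  1
  Δ^2: 4
The second differences are constant, confirming degree 2.
Interpolating (Newton forward form) and evaluating at x = -3 gives g(-3) = 3.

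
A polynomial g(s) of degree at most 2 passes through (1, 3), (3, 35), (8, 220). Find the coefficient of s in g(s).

Write g(s) = as^2 + bs + c. Substituting each data point gives a linear system:
  a + b + c = 3
  9a + 3b + c = 35
  64a + 8b + c = 220
Solving the system yields a = 3, b = 4, c = -4.
So g(s) = 3s² + 4s - 4.
The coefficient of s is 4.

4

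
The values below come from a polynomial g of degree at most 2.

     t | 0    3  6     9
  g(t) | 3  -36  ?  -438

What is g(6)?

The 3 known points determine the degree-2 polynomial uniquely.
Write g(t) = at^2 + bt + c. Substituting each data point gives a linear system:
  c = 3
  9a + 3b + c = -36
  81a + 9b + c = -438
Solving the system yields a = -6, b = 5, c = 3.
So g(t) = -6t^2 + 5t + 3.
Then g(6) = -183.

-183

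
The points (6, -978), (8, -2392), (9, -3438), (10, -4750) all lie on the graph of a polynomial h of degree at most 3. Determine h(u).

h(u) = -5u^3 + 2u^2 + 5u

Using the Lagrange interpolation formula with nodes 6, 8, 9, 10:
  L_0(u) = (u - 8)(u - 9)(u - 10) / -24
  L_1(u) = (u - 6)(u - 9)(u - 10) / 4
  L_2(u) = (u - 6)(u - 8)(u - 10) / -3
  L_3(u) = (u - 6)(u - 8)(u - 9) / 8
Then h(u) = -978·L_0(u) - 2392·L_1(u) - 3438·L_2(u) - 4750·L_3(u).
Expanding and collecting terms gives h(u) = -5u^3 + 2u^2 + 5u.
Check: h(6) = -978. ✓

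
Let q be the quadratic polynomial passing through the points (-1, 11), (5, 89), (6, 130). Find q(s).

q(s) = 4s^2 - 3s + 4

Write q(s) = as^2 + bs + c. Substituting each data point gives a linear system:
  a - b + c = 11
  25a + 5b + c = 89
  36a + 6b + c = 130
Solving the system yields a = 4, b = -3, c = 4.
So q(s) = 4s^2 - 3s + 4.
Check: q(5) = 89. ✓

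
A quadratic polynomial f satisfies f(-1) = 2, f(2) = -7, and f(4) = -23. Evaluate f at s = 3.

-14

Using the Lagrange interpolation formula with nodes -1, 2, 4:
  L_0(s) = (s - 2)(s - 4) / 15
  L_1(s) = (s + 1)(s - 4) / -6
  L_2(s) = (s + 1)(s - 2) / 10
Then f(s) = 2·L_0(s) - 7·L_1(s) - 23·L_2(s).
Expanding and collecting terms gives f(s) = -s² - 2s + 1.
Evaluating at s = 3: f(3) = -14.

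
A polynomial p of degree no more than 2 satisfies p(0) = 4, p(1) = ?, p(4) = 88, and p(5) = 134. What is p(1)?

10

The 3 known points determine the degree-2 polynomial uniquely.
Write p(n) = an^2 + bn + c. Substituting each data point gives a linear system:
  c = 4
  16a + 4b + c = 88
  25a + 5b + c = 134
Solving the system yields a = 5, b = 1, c = 4.
So p(n) = 5n^2 + n + 4.
Then p(1) = 10.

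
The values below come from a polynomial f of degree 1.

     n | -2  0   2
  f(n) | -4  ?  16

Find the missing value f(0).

On equispaced nodes a degree-1 polynomial has vanishing second forward difference, so
  f(-2) - 2·f(0) + f(2) = 0.
Substituting the known values and solving for f(0):
  -2·f(0) = -12
  f(0) = 6.

6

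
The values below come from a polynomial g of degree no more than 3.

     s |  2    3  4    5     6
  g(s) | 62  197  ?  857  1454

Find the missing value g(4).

450

The 4 known points determine the degree-3 polynomial uniquely.
Write g(s) = as^3 + bs^2 + cs + d. Substituting each data point gives a linear system:
  8a + 4b + 2c + d = 62
  27a + 9b + 3c + d = 197
  125a + 25b + 5c + d = 857
  216a + 36b + 6c + d = 1454
Solving the system yields a = 6, b = 5, c = -4, d = 2.
So g(s) = 6s^3 + 5s^2 - 4s + 2.
Then g(4) = 450.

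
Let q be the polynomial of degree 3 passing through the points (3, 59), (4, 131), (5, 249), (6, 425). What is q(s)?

q(s) = 2s^3 - s^2 + 5s - 1

Write q(s) = as^3 + bs^2 + cs + d. Substituting each data point gives a linear system:
  27a + 9b + 3c + d = 59
  64a + 16b + 4c + d = 131
  125a + 25b + 5c + d = 249
  216a + 36b + 6c + d = 425
Solving the system yields a = 2, b = -1, c = 5, d = -1.
So q(s) = 2s^3 - s^2 + 5s - 1.
Check: q(3) = 59. ✓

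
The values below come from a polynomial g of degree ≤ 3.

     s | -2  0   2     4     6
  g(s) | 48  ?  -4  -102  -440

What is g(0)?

-2

On equispaced nodes a degree-3 polynomial has vanishing fourth forward difference, so
  g(-2) - 4·g(0) + 6·g(2) - 4·g(4) + g(6) = 0.
Substituting the known values and solving for g(0):
  -4·g(0) = 8
  g(0) = -2.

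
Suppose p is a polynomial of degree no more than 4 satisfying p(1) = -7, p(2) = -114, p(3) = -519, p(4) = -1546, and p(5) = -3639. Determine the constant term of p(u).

Write p(u) = au^4 + bu^3 + cu^2 + du + e. Substituting each data point gives a linear system:
  a + b + c + d + e = -7
  16a + 8b + 4c + 2d + e = -114
  81a + 27b + 9c + 3d + e = -519
  256a + 64b + 16c + 4d + e = -1546
  625a + 125b + 25c + 5d + e = -3639
Solving the system yields a = -5, b = -4, c = 0, d = -4, e = 6.
So p(u) = -5u^4 - 4u^3 - 4u + 6.
The constant term is 6.

6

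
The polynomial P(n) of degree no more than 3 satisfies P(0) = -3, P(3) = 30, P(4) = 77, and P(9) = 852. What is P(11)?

1526

Write P(n) = an^3 + bn^2 + cn + d. Substituting each data point gives a linear system:
  d = -3
  27a + 9b + 3c + d = 30
  64a + 16b + 4c + d = 77
  729a + 81b + 9c + d = 852
Solving the system yields a = 1, b = 2, c = -4, d = -3.
So P(n) = n^3 + 2n^2 - 4n - 3.
Then P(11) = 1526.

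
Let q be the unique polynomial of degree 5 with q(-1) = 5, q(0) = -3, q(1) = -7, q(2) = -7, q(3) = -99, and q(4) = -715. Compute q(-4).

3653

Write q(u) = au^5 + bu^4 + cu^3 + du^2 + eu + k. Substituting each data point gives a linear system:
  -a + b - c + d - e + k = 5
  k = -3
  a + b + c + d + e + k = -7
  32a + 16b + 8c + 4d + 2e + k = -7
  243a + 81b + 27c + 9d + 3e + k = -99
  1024a + 256b + 64c + 16d + 4e + k = -715
Solving the system yields a = -2, b = 6, c = -2, d = -4, e = -2, k = -3.
So q(u) = -2u^5 + 6u^4 - 2u^3 - 4u^2 - 2u - 3.
Then q(-4) = 3653.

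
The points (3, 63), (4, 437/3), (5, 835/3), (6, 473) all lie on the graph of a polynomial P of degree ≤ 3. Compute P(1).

Write P(t) = at^3 + bt^2 + ct + d. Substituting each data point gives a linear system:
  27a + 9b + 3c + d = 63
  64a + 16b + 4c + d = 437/3
  125a + 25b + 5c + d = 835/3
  216a + 36b + 6c + d = 473
Solving the system yields a = 2, b = 1, c = 5/3, d = -5.
So P(t) = 2t^3 + t^2 + (5/3)t - 5.
Then P(1) = -1/3.

-1/3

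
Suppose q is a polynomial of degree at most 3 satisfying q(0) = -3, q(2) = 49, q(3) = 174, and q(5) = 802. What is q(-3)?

-126

Using the Lagrange interpolation formula with nodes 0, 2, 3, 5:
  L_0(n) = (n - 2)(n - 3)(n - 5) / -30
  L_1(n) = n(n - 3)(n - 5) / 6
  L_2(n) = n(n - 2)(n - 5) / -6
  L_3(n) = n(n - 2)(n - 3) / 30
Then q(n) = -3·L_0(n) + 49·L_1(n) + 174·L_2(n) + 802·L_3(n).
Expanding and collecting terms gives q(n) = 6n^3 + 3n^2 - 4n - 3.
Evaluating at n = -3: q(-3) = -126.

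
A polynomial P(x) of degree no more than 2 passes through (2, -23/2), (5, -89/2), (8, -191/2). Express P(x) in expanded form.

Using the Lagrange interpolation formula with nodes 2, 5, 8:
  L_0(x) = (x - 5)(x - 8) / 18
  L_1(x) = (x - 2)(x - 8) / -9
  L_2(x) = (x - 2)(x - 5) / 18
Then P(x) = -23/2·L_0(x) - 89/2·L_1(x) - 191/2·L_2(x).
Expanding and collecting terms gives P(x) = -x^2 - 4x + 1/2.
Check: P(5) = -89/2. ✓

P(x) = -x^2 - 4x + 1/2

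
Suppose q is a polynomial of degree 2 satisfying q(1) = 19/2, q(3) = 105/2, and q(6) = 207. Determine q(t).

q(t) = 6t^2 - (5/2)t + 6

Write q(t) = at^2 + bt + c. Substituting each data point gives a linear system:
  a + b + c = 19/2
  9a + 3b + c = 105/2
  36a + 6b + c = 207
Solving the system yields a = 6, b = -5/2, c = 6.
So q(t) = 6t^2 - (5/2)t + 6.
Check: q(6) = 207. ✓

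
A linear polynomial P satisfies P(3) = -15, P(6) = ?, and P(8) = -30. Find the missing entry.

The 2 known points determine the degree-1 polynomial uniquely.
Write P(t) = at + b. Substituting each data point gives a linear system:
  3a + b = -15
  8a + b = -30
Solving the system yields a = -3, b = -6.
So P(t) = -3t - 6.
Then P(6) = -24.

-24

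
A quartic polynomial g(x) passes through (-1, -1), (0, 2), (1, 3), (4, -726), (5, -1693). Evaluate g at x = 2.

Using the Lagrange interpolation formula with nodes -1, 0, 1, 4, 5:
  L_0(x) = x(x - 1)(x - 4)(x - 5) / 60
  L_1(x) = (x + 1)(x - 1)(x - 4)(x - 5) / -20
  L_2(x) = (x + 1)x(x - 4)(x - 5) / 24
  L_3(x) = (x + 1)x(x - 1)(x - 5) / -60
  L_4(x) = (x + 1)x(x - 1)(x - 4) / 120
Then g(x) = -1·L_0(x) + 2·L_1(x) + 3·L_2(x) - 726·L_3(x) - 1693·L_4(x).
Expanding and collecting terms gives g(x) = -2x^4 - 4x^3 + x^2 + 6x + 2.
Evaluating at x = 2: g(2) = -46.

-46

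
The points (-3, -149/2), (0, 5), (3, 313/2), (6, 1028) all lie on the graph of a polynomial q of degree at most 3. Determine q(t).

q(t) = 4t^3 + 4t^2 + (5/2)t + 5

Using the Lagrange interpolation formula with nodes -3, 0, 3, 6:
  L_0(t) = t(t - 3)(t - 6) / -162
  L_1(t) = (t + 3)(t - 3)(t - 6) / 54
  L_2(t) = (t + 3)t(t - 6) / -54
  L_3(t) = (t + 3)t(t - 3) / 162
Then q(t) = -149/2·L_0(t) + 5·L_1(t) + 313/2·L_2(t) + 1028·L_3(t).
Expanding and collecting terms gives q(t) = 4t³ + 4t² + (5/2)t + 5.
Check: q(3) = 313/2. ✓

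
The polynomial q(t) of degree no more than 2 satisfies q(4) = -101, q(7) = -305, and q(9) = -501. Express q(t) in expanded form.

q(t) = -6t^2 - 2t + 3

Write q(t) = at^2 + bt + c. Substituting each data point gives a linear system:
  16a + 4b + c = -101
  49a + 7b + c = -305
  81a + 9b + c = -501
Solving the system yields a = -6, b = -2, c = 3.
So q(t) = -6t^2 - 2t + 3.
Check: q(4) = -101. ✓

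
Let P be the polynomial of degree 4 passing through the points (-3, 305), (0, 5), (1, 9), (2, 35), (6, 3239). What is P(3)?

Write P(u) = au^4 + bu^3 + cu^2 + du + e. Substituting each data point gives a linear system:
  81a - 27b + 9c - 3d + e = 305
  e = 5
  a + b + c + d + e = 9
  16a + 8b + 4c + 2d + e = 35
  1296a + 216b + 36c + 6d + e = 3239
Solving the system yields a = 3, b = -3, c = -1, d = 5, e = 5.
So P(u) = 3u^4 - 3u^3 - u^2 + 5u + 5.
Then P(3) = 173.

173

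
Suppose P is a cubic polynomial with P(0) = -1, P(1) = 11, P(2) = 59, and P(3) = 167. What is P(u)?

Write P(u) = au^3 + bu^2 + cu + d. Substituting each data point gives a linear system:
  d = -1
  a + b + c + d = 11
  8a + 4b + 2c + d = 59
  27a + 9b + 3c + d = 167
Solving the system yields a = 4, b = 6, c = 2, d = -1.
So P(u) = 4u^3 + 6u^2 + 2u - 1.
Check: P(0) = -1. ✓

P(u) = 4u^3 + 6u^2 + 2u - 1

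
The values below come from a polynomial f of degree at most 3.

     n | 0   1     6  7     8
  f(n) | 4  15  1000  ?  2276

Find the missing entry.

1551

The 4 known points determine the degree-3 polynomial uniquely.
Write f(n) = an^3 + bn^2 + cn + d. Substituting each data point gives a linear system:
  d = 4
  a + b + c + d = 15
  216a + 36b + 6c + d = 1000
  512a + 64b + 8c + d = 2276
Solving the system yields a = 4, b = 3, c = 4, d = 4.
So f(n) = 4n^3 + 3n^2 + 4n + 4.
Then f(7) = 1551.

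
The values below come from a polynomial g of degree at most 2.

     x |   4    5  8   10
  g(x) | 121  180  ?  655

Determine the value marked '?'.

The 3 known points determine the degree-2 polynomial uniquely.
Write g(x) = ax^2 + bx + c. Substituting each data point gives a linear system:
  16a + 4b + c = 121
  25a + 5b + c = 180
  100a + 10b + c = 655
Solving the system yields a = 6, b = 5, c = 5.
So g(x) = 6x^2 + 5x + 5.
Then g(8) = 429.

429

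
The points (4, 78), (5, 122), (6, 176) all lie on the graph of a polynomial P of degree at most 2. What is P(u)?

Write P(u) = au^2 + bu + c. Substituting each data point gives a linear system:
  16a + 4b + c = 78
  25a + 5b + c = 122
  36a + 6b + c = 176
Solving the system yields a = 5, b = -1, c = 2.
So P(u) = 5u² - u + 2.
Check: P(6) = 176. ✓

P(u) = 5u^2 - u + 2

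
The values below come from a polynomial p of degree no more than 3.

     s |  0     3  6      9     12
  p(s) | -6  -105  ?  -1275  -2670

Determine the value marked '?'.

The 4 known points determine the degree-3 polynomial uniquely.
Write p(s) = as^3 + bs^2 + cs + d. Substituting each data point gives a linear system:
  d = -6
  27a + 9b + 3c + d = -105
  729a + 81b + 9c + d = -1275
  1728a + 144b + 12c + d = -2670
Solving the system yields a = -1, b = -6, c = -6, d = -6.
So p(s) = -s^3 - 6s^2 - 6s - 6.
Then p(6) = -474.

-474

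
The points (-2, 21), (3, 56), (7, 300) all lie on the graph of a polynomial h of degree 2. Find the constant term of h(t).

Write h(t) = at^2 + bt + c. Substituting each data point gives a linear system:
  4a - 2b + c = 21
  9a + 3b + c = 56
  49a + 7b + c = 300
Solving the system yields a = 6, b = 1, c = -1.
So h(t) = 6t^2 + t - 1.
The constant term is -1.

-1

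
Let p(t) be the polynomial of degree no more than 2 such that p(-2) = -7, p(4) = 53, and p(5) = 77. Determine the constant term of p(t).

Write p(t) = at^2 + bt + c. Substituting each data point gives a linear system:
  4a - 2b + c = -7
  16a + 4b + c = 53
  25a + 5b + c = 77
Solving the system yields a = 2, b = 6, c = -3.
So p(t) = 2t^2 + 6t - 3.
The constant term is -3.

-3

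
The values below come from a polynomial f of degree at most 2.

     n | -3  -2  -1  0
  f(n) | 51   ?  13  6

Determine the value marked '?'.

28

On equispaced nodes a degree-2 polynomial has vanishing third forward difference, so
  - f(-3) + 3·f(-2) - 3·f(-1) + f(0) = 0.
Substituting the known values and solving for f(-2):
  3·f(-2) = 84
  f(-2) = 28.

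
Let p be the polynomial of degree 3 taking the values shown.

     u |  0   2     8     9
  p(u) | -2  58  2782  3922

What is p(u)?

Using the Lagrange interpolation formula with nodes 0, 2, 8, 9:
  L_0(u) = (u - 2)(u - 8)(u - 9) / -144
  L_1(u) = u(u - 8)(u - 9) / 84
  L_2(u) = u(u - 2)(u - 9) / -48
  L_3(u) = u(u - 2)(u - 8) / 63
Then p(u) = -2·L_0(u) + 58·L_1(u) + 2782·L_2(u) + 3922·L_3(u).
Expanding and collecting terms gives p(u) = 5u^3 + 3u^2 + 4u - 2.
Check: p(2) = 58. ✓

p(u) = 5u^3 + 3u^2 + 4u - 2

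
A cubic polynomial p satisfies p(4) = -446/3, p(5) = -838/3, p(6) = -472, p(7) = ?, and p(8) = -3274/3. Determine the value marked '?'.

-2216/3

On equispaced nodes a degree-3 polynomial has vanishing fourth forward difference, so
  p(4) - 4·p(5) + 6·p(6) - 4·p(7) + p(8) = 0.
Substituting the known values and solving for p(7):
  -4·p(7) = 8864/3
  p(7) = -2216/3.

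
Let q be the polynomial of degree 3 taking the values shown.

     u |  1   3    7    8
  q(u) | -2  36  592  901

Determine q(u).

Write q(u) = au^3 + bu^2 + cu + d. Substituting each data point gives a linear system:
  a + b + c + d = -2
  27a + 9b + 3c + d = 36
  343a + 49b + 7c + d = 592
  512a + 64b + 8c + d = 901
Solving the system yields a = 2, b = -2, c = 1, d = -3.
So q(u) = 2u³ - 2u² + u - 3.
Check: q(8) = 901. ✓

q(u) = 2u^3 - 2u^2 + u - 3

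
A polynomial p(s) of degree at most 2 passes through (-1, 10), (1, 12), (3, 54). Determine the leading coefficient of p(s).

5

Write p(s) = as^2 + bs + c. Substituting each data point gives a linear system:
  a - b + c = 10
  a + b + c = 12
  9a + 3b + c = 54
Solving the system yields a = 5, b = 1, c = 6.
So p(s) = 5s^2 + s + 6.
The leading coefficient is 5.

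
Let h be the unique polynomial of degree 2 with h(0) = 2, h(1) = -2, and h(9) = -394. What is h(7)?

Write h(x) = ax^2 + bx + c. Substituting each data point gives a linear system:
  c = 2
  a + b + c = -2
  81a + 9b + c = -394
Solving the system yields a = -5, b = 1, c = 2.
So h(x) = -5x² + x + 2.
Then h(7) = -236.

-236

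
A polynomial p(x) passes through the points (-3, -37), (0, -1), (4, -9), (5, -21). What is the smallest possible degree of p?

Divided differences on the nodes -3, 0, 4, 5:
  order 0: -37  -1  -9  -21
  order 1: 12  -2  -12
  order 2: -2  -2
  order 3: 0
The order-2 divided differences are all -2 (nonzero) and every higher order vanishes, so the data lies on a polynomial of degree exactly 2.

2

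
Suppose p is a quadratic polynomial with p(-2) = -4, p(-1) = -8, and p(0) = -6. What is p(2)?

16

Forward differences of the values at t = -2, -1, 0:
  p  : -4  -8  -6
  Δ  : -4  2
  Δ^2: 6
The second differences are constant, confirming degree 2.
Interpolating (Newton forward form) and evaluating at t = 2 gives p(2) = 16.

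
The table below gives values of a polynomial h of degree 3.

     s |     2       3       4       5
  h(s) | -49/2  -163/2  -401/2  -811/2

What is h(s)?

h(s) = -4s^3 + 5s^2 - 6s - 1/2

Using the Lagrange interpolation formula with nodes 2, 3, 4, 5:
  L_0(s) = (s - 3)(s - 4)(s - 5) / -6
  L_1(s) = (s - 2)(s - 4)(s - 5) / 2
  L_2(s) = (s - 2)(s - 3)(s - 5) / -2
  L_3(s) = (s - 2)(s - 3)(s - 4) / 6
Then h(s) = -49/2·L_0(s) - 163/2·L_1(s) - 401/2·L_2(s) - 811/2·L_3(s).
Expanding and collecting terms gives h(s) = -4s³ + 5s² - 6s - 1/2.
Check: h(2) = -49/2. ✓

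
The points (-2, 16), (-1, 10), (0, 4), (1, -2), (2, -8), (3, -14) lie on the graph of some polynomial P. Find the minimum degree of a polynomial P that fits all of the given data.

Forward differences of the values at s = -2, -1, 0, 1, 2, 3:
  P  : 16  10  4  -2  -8  -14
  Δ  : -6  -6  -6  -6  -6
  Δ^2: 0  0  0  0
  Δ^3: 0  0  0
  Δ^4: 0  0
  Δ^5: 0
The first differences are constant (-6) and nonzero, while all higher differences vanish, so the minimal degree is 1.

1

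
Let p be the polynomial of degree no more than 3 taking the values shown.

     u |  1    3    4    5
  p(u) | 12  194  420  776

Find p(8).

2924

Using the Lagrange interpolation formula with nodes 1, 3, 4, 5:
  L_0(u) = (u - 3)(u - 4)(u - 5) / -24
  L_1(u) = (u - 1)(u - 4)(u - 5) / 4
  L_2(u) = (u - 1)(u - 3)(u - 5) / -3
  L_3(u) = (u - 1)(u - 3)(u - 4) / 8
Then p(u) = 12·L_0(u) + 194·L_1(u) + 420·L_2(u) + 776·L_3(u).
Expanding and collecting terms gives p(u) = 5u^3 + 5u^2 + 6u - 4.
Evaluating at u = 8: p(8) = 2924.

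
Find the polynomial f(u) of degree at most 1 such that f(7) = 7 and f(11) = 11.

Write f(u) = au + b. Substituting each data point gives a linear system:
  7a + b = 7
  11a + b = 11
Solving the system yields a = 1, b = 0.
So f(u) = u.
Check: f(7) = 7. ✓

f(u) = u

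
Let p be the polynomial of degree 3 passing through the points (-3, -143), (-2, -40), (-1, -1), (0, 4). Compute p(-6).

-1136

Write p(x) = ax^3 + bx^2 + cx + d. Substituting each data point gives a linear system:
  -27a + 9b - 3c + d = -143
  -8a + 4b - 2c + d = -40
  -a + b - c + d = -1
  d = 4
Solving the system yields a = 5, b = -2, c = -2, d = 4.
So p(x) = 5x^3 - 2x^2 - 2x + 4.
Then p(-6) = -1136.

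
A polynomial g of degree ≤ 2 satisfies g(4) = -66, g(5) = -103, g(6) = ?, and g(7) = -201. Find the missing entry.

On equispaced nodes a degree-2 polynomial has vanishing third forward difference, so
  - g(4) + 3·g(5) - 3·g(6) + g(7) = 0.
Substituting the known values and solving for g(6):
  -3·g(6) = 444
  g(6) = -148.

-148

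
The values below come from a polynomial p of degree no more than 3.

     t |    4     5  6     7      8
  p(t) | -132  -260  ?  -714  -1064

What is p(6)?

-450

On equispaced nodes a degree-3 polynomial has vanishing fourth forward difference, so
  p(4) - 4·p(5) + 6·p(6) - 4·p(7) + p(8) = 0.
Substituting the known values and solving for p(6):
  6·p(6) = -2700
  p(6) = -450.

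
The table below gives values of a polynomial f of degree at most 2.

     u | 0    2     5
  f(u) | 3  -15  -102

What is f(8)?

-261

Using the Lagrange interpolation formula with nodes 0, 2, 5:
  L_0(u) = (u - 2)(u - 5) / 10
  L_1(u) = u(u - 5) / -6
  L_2(u) = u(u - 2) / 15
Then f(u) = 3·L_0(u) - 15·L_1(u) - 102·L_2(u).
Expanding and collecting terms gives f(u) = -4u^2 - u + 3.
Evaluating at u = 8: f(8) = -261.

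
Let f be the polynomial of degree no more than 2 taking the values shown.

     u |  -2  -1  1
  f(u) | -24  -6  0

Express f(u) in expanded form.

Using the Lagrange interpolation formula with nodes -2, -1, 1:
  L_0(u) = (u + 1)(u - 1) / 3
  L_1(u) = (u + 2)(u - 1) / -2
  L_2(u) = (u + 2)(u + 1) / 6
Then f(u) = -24·L_0(u) - 6·L_1(u) + 0·L_2(u).
Expanding and collecting terms gives f(u) = -5u^2 + 3u + 2.
Check: f(-1) = -6. ✓

f(u) = -5u^2 + 3u + 2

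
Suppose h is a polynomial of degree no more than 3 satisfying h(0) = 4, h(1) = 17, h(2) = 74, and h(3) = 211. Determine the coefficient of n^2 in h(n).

4

Write h(n) = an^3 + bn^2 + cn + d. Substituting each data point gives a linear system:
  d = 4
  a + b + c + d = 17
  8a + 4b + 2c + d = 74
  27a + 9b + 3c + d = 211
Solving the system yields a = 6, b = 4, c = 3, d = 4.
So h(n) = 6n³ + 4n² + 3n + 4.
The coefficient of n^2 is 4.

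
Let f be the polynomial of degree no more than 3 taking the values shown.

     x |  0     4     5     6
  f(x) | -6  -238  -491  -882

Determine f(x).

Write f(x) = ax^3 + bx^2 + cx + d. Substituting each data point gives a linear system:
  d = -6
  64a + 16b + 4c + d = -238
  125a + 25b + 5c + d = -491
  216a + 36b + 6c + d = -882
Solving the system yields a = -5, b = 6, c = -2, d = -6.
So f(x) = -5x^3 + 6x^2 - 2x - 6.
Check: f(5) = -491. ✓

f(x) = -5x^3 + 6x^2 - 2x - 6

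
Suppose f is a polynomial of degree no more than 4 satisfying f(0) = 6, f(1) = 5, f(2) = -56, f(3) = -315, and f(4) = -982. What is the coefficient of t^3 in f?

Write f(t) = at^4 + bt^3 + ct^2 + dt + e. Substituting each data point gives a linear system:
  e = 6
  a + b + c + d + e = 5
  16a + 8b + 4c + 2d + e = -56
  81a + 27b + 9c + 3d + e = -315
  256a + 64b + 16c + 4d + e = -982
Solving the system yields a = -3, b = -5, c = 6, d = 1, e = 6.
So f(t) = -3t^4 - 5t^3 + 6t^2 + t + 6.
The coefficient of t^3 is -5.

-5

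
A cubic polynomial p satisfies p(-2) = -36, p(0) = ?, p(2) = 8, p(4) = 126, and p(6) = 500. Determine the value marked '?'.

On equispaced nodes a degree-3 polynomial has vanishing fourth forward difference, so
  p(-2) - 4·p(0) + 6·p(2) - 4·p(4) + p(6) = 0.
Substituting the known values and solving for p(0):
  -4·p(0) = -8
  p(0) = 2.

2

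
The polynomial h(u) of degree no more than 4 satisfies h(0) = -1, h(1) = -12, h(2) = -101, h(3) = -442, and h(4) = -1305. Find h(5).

Using the Lagrange interpolation formula with nodes 0, 1, 2, 3, 4:
  L_0(u) = (u - 1)(u - 2)(u - 3)(u - 4) / 24
  L_1(u) = u(u - 2)(u - 3)(u - 4) / -6
  L_2(u) = u(u - 1)(u - 3)(u - 4) / 4
  L_3(u) = u(u - 1)(u - 2)(u - 4) / -6
  L_4(u) = u(u - 1)(u - 2)(u - 3) / 24
Then h(u) = -1·L_0(u) - 12·L_1(u) - 101·L_2(u) - 442·L_3(u) - 1305·L_4(u).
Expanding and collecting terms gives h(u) = -4u^4 - 5u^3 + 4u^2 - 6u - 1.
Evaluating at u = 5: h(5) = -3056.

-3056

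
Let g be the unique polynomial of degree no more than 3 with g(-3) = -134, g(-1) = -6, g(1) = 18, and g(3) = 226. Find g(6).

Using the Lagrange interpolation formula with nodes -3, -1, 1, 3:
  L_0(x) = (x + 1)(x - 1)(x - 3) / -48
  L_1(x) = (x + 3)(x - 1)(x - 3) / 16
  L_2(x) = (x + 3)(x + 1)(x - 3) / -16
  L_3(x) = (x + 3)(x + 1)(x - 1) / 48
Then g(x) = -134·L_0(x) - 6·L_1(x) + 18·L_2(x) + 226·L_3(x).
Expanding and collecting terms gives g(x) = 6x^3 + 5x^2 + 6x + 1.
Evaluating at x = 6: g(6) = 1513.

1513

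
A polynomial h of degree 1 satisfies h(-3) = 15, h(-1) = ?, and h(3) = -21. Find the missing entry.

3

The 2 known points determine the degree-1 polynomial uniquely.
Write h(n) = an + b. Substituting each data point gives a linear system:
  -3a + b = 15
  3a + b = -21
Solving the system yields a = -6, b = -3.
So h(n) = -6n - 3.
Then h(-1) = 3.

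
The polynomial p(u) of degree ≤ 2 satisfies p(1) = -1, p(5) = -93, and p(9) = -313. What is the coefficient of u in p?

1

Write p(u) = au^2 + bu + c. Substituting each data point gives a linear system:
  a + b + c = -1
  25a + 5b + c = -93
  81a + 9b + c = -313
Solving the system yields a = -4, b = 1, c = 2.
So p(u) = -4u^2 + u + 2.
The coefficient of u is 1.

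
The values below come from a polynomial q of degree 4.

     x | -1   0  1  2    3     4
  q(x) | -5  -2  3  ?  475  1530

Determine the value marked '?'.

88

The 5 known points determine the degree-4 polynomial uniquely.
Write q(x) = ax^4 + bx^3 + cx^2 + dx + e. Substituting each data point gives a linear system:
  a - b + c - d + e = -5
  e = -2
  a + b + c + d + e = 3
  81a + 27b + 9c + 3d + e = 475
  256a + 64b + 16c + 4d + e = 1530
Solving the system yields a = 6, b = 1, c = -5, d = 3, e = -2.
So q(x) = 6x^4 + x^3 - 5x^2 + 3x - 2.
Then q(2) = 88.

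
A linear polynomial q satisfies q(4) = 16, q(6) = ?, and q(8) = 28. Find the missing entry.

22

On equispaced nodes a degree-1 polynomial has vanishing second forward difference, so
  q(4) - 2·q(6) + q(8) = 0.
Substituting the known values and solving for q(6):
  -2·q(6) = -44
  q(6) = 22.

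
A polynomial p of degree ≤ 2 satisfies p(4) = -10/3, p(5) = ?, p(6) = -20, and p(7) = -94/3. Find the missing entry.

The 3 known points determine the degree-2 polynomial uniquely.
Write p(n) = an^2 + bn + c. Substituting each data point gives a linear system:
  16a + 4b + c = -10/3
  36a + 6b + c = -20
  49a + 7b + c = -94/3
Solving the system yields a = -1, b = 5/3, c = 6.
So p(n) = -n^2 + (5/3)n + 6.
Then p(5) = -32/3.

-32/3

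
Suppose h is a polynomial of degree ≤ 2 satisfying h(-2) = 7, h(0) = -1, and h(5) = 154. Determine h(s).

h(s) = 5s^2 + 6s - 1

Using the Lagrange interpolation formula with nodes -2, 0, 5:
  L_0(s) = s(s - 5) / 14
  L_1(s) = (s + 2)(s - 5) / -10
  L_2(s) = (s + 2)s / 35
Then h(s) = 7·L_0(s) - 1·L_1(s) + 154·L_2(s).
Expanding and collecting terms gives h(s) = 5s^2 + 6s - 1.
Check: h(-2) = 7. ✓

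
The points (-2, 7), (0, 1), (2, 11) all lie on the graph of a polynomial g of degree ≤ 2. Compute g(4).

37

Write g(u) = au^2 + bu + c. Substituting each data point gives a linear system:
  4a - 2b + c = 7
  c = 1
  4a + 2b + c = 11
Solving the system yields a = 2, b = 1, c = 1.
So g(u) = 2u^2 + u + 1.
Then g(4) = 37.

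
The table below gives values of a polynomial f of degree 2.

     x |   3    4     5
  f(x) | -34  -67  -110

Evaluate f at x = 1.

Using the Lagrange interpolation formula with nodes 3, 4, 5:
  L_0(x) = (x - 4)(x - 5) / 2
  L_1(x) = (x - 3)(x - 5) / -1
  L_2(x) = (x - 3)(x - 4) / 2
Then f(x) = -34·L_0(x) - 67·L_1(x) - 110·L_2(x).
Expanding and collecting terms gives f(x) = -5x^2 + 2x + 5.
Evaluating at x = 1: f(1) = 2.

2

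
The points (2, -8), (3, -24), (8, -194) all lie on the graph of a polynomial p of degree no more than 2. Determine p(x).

Write p(x) = ax^2 + bx + c. Substituting each data point gives a linear system:
  4a + 2b + c = -8
  9a + 3b + c = -24
  64a + 8b + c = -194
Solving the system yields a = -3, b = -1, c = 6.
So p(x) = -3x^2 - x + 6.
Check: p(2) = -8. ✓

p(x) = -3x^2 - x + 6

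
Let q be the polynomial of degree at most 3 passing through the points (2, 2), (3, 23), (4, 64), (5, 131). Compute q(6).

230

Using the Lagrange interpolation formula with nodes 2, 3, 4, 5:
  L_0(x) = (x - 3)(x - 4)(x - 5) / -6
  L_1(x) = (x - 2)(x - 4)(x - 5) / 2
  L_2(x) = (x - 2)(x - 3)(x - 5) / -2
  L_3(x) = (x - 2)(x - 3)(x - 4) / 6
Then q(x) = 2·L_0(x) + 23·L_1(x) + 64·L_2(x) + 131·L_3(x).
Expanding and collecting terms gives q(x) = x^3 + x^2 - 3x - 4.
Evaluating at x = 6: q(6) = 230.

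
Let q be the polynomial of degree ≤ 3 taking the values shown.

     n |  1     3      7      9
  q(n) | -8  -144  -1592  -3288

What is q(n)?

Using the Lagrange interpolation formula with nodes 1, 3, 7, 9:
  L_0(n) = (n - 3)(n - 7)(n - 9) / -96
  L_1(n) = (n - 1)(n - 7)(n - 9) / 48
  L_2(n) = (n - 1)(n - 3)(n - 9) / -48
  L_3(n) = (n - 1)(n - 3)(n - 7) / 96
Then q(n) = -8·L_0(n) - 144·L_1(n) - 1592·L_2(n) - 3288·L_3(n).
Expanding and collecting terms gives q(n) = -4n³ - 5n² + 4n - 3.
Check: q(7) = -1592. ✓

q(n) = -4n^3 - 5n^2 + 4n - 3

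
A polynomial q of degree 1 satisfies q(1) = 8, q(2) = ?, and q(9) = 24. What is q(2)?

10

The 2 known points determine the degree-1 polynomial uniquely.
Write q(n) = an + b. Substituting each data point gives a linear system:
  a + b = 8
  9a + b = 24
Solving the system yields a = 2, b = 6.
So q(n) = 2n + 6.
Then q(2) = 10.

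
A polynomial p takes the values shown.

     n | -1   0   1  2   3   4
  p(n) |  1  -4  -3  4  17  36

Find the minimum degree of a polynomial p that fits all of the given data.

Forward differences of the values at n = -1, 0, 1, 2, 3, 4:
  p  : 1  -4  -3  4  17  36
  Δ  : -5  1  7  13  19
  Δ^2: 6  6  6  6
  Δ^3: 0  0  0
  Δ^4: 0  0
  Δ^5: 0
The second differences are constant (6) and nonzero, while all higher differences vanish, so the minimal degree is 2.

2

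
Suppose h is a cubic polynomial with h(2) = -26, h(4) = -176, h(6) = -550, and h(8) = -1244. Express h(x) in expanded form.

h(x) = -2x^3 - 4x^2 + 5x - 4

Write h(x) = ax^3 + bx^2 + cx + d. Substituting each data point gives a linear system:
  8a + 4b + 2c + d = -26
  64a + 16b + 4c + d = -176
  216a + 36b + 6c + d = -550
  512a + 64b + 8c + d = -1244
Solving the system yields a = -2, b = -4, c = 5, d = -4.
So h(x) = -2x^3 - 4x^2 + 5x - 4.
Check: h(6) = -550. ✓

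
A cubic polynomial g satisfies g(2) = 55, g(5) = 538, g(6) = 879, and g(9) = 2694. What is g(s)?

Write g(s) = as^3 + bs^2 + cs + d. Substituting each data point gives a linear system:
  8a + 4b + 2c + d = 55
  125a + 25b + 5c + d = 538
  216a + 36b + 6c + d = 879
  729a + 81b + 9c + d = 2694
Solving the system yields a = 3, b = 6, c = 2, d = 3.
So g(s) = 3s^3 + 6s^2 + 2s + 3.
Check: g(9) = 2694. ✓

g(s) = 3s^3 + 6s^2 + 2s + 3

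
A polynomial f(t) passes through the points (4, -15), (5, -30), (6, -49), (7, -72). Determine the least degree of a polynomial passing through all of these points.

2

Forward differences of the values at t = 4, 5, 6, 7:
  f  : -15  -30  -49  -72
  Δ  : -15  -19  -23
  Δ^2: -4  -4
  Δ^3: 0
The second differences are constant (-4) and nonzero, while all higher differences vanish, so the minimal degree is 2.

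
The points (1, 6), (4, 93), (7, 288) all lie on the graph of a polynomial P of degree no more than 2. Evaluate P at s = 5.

Write P(s) = as^2 + bs + c. Substituting each data point gives a linear system:
  a + b + c = 6
  16a + 4b + c = 93
  49a + 7b + c = 288
Solving the system yields a = 6, b = -1, c = 1.
So P(s) = 6s^2 - s + 1.
Then P(5) = 146.

146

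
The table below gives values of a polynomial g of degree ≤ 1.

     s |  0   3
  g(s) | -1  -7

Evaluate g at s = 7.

Using the Lagrange interpolation formula with nodes 0, 3:
  L_0(s) = (s - 3) / -3
  L_1(s) = s / 3
Then g(s) = -1·L_0(s) - 7·L_1(s).
Expanding and collecting terms gives g(s) = -2s - 1.
Evaluating at s = 7: g(7) = -15.

-15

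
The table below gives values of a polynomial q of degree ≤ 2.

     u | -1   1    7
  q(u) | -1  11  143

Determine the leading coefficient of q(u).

2

Write q(u) = au^2 + bu + c. Substituting each data point gives a linear system:
  a - b + c = -1
  a + b + c = 11
  49a + 7b + c = 143
Solving the system yields a = 2, b = 6, c = 3.
So q(u) = 2u^2 + 6u + 3.
The leading coefficient is 2.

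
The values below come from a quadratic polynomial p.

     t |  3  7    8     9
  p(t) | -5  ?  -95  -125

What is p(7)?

-69

The 3 known points determine the degree-2 polynomial uniquely.
Write p(t) = at^2 + bt + c. Substituting each data point gives a linear system:
  9a + 3b + c = -5
  64a + 8b + c = -95
  81a + 9b + c = -125
Solving the system yields a = -2, b = 4, c = 1.
So p(t) = -2t^2 + 4t + 1.
Then p(7) = -69.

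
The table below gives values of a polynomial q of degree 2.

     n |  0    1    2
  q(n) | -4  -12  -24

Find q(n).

Using the Lagrange interpolation formula with nodes 0, 1, 2:
  L_0(n) = (n - 1)(n - 2) / 2
  L_1(n) = n(n - 2) / -1
  L_2(n) = n(n - 1) / 2
Then q(n) = -4·L_0(n) - 12·L_1(n) - 24·L_2(n).
Expanding and collecting terms gives q(n) = -2n^2 - 6n - 4.
Check: q(0) = -4. ✓

q(n) = -2n^2 - 6n - 4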